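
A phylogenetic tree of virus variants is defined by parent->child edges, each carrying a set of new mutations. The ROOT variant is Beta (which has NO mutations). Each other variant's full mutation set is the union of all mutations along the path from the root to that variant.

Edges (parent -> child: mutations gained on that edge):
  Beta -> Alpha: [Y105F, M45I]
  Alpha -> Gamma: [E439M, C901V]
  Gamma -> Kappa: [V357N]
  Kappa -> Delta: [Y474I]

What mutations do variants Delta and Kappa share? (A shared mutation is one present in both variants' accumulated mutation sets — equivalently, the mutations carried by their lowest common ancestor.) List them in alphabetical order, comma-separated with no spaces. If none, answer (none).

Answer: C901V,E439M,M45I,V357N,Y105F

Derivation:
Accumulating mutations along path to Delta:
  At Beta: gained [] -> total []
  At Alpha: gained ['Y105F', 'M45I'] -> total ['M45I', 'Y105F']
  At Gamma: gained ['E439M', 'C901V'] -> total ['C901V', 'E439M', 'M45I', 'Y105F']
  At Kappa: gained ['V357N'] -> total ['C901V', 'E439M', 'M45I', 'V357N', 'Y105F']
  At Delta: gained ['Y474I'] -> total ['C901V', 'E439M', 'M45I', 'V357N', 'Y105F', 'Y474I']
Mutations(Delta) = ['C901V', 'E439M', 'M45I', 'V357N', 'Y105F', 'Y474I']
Accumulating mutations along path to Kappa:
  At Beta: gained [] -> total []
  At Alpha: gained ['Y105F', 'M45I'] -> total ['M45I', 'Y105F']
  At Gamma: gained ['E439M', 'C901V'] -> total ['C901V', 'E439M', 'M45I', 'Y105F']
  At Kappa: gained ['V357N'] -> total ['C901V', 'E439M', 'M45I', 'V357N', 'Y105F']
Mutations(Kappa) = ['C901V', 'E439M', 'M45I', 'V357N', 'Y105F']
Intersection: ['C901V', 'E439M', 'M45I', 'V357N', 'Y105F', 'Y474I'] ∩ ['C901V', 'E439M', 'M45I', 'V357N', 'Y105F'] = ['C901V', 'E439M', 'M45I', 'V357N', 'Y105F']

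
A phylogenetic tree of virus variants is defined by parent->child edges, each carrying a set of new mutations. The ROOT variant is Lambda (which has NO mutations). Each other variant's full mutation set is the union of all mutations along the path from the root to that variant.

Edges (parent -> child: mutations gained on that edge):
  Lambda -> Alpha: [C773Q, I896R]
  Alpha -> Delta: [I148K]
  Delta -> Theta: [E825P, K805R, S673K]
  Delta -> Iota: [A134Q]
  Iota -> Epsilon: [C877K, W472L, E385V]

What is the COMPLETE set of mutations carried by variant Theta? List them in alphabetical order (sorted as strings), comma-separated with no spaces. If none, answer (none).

Answer: C773Q,E825P,I148K,I896R,K805R,S673K

Derivation:
At Lambda: gained [] -> total []
At Alpha: gained ['C773Q', 'I896R'] -> total ['C773Q', 'I896R']
At Delta: gained ['I148K'] -> total ['C773Q', 'I148K', 'I896R']
At Theta: gained ['E825P', 'K805R', 'S673K'] -> total ['C773Q', 'E825P', 'I148K', 'I896R', 'K805R', 'S673K']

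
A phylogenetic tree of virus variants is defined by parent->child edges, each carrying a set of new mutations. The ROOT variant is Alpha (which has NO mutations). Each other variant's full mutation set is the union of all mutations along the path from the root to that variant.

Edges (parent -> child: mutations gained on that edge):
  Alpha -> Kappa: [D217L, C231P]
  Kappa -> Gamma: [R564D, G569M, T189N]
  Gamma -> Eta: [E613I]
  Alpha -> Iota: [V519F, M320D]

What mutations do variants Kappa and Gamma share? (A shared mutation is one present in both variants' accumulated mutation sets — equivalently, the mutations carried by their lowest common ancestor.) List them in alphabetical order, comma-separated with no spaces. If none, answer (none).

Accumulating mutations along path to Kappa:
  At Alpha: gained [] -> total []
  At Kappa: gained ['D217L', 'C231P'] -> total ['C231P', 'D217L']
Mutations(Kappa) = ['C231P', 'D217L']
Accumulating mutations along path to Gamma:
  At Alpha: gained [] -> total []
  At Kappa: gained ['D217L', 'C231P'] -> total ['C231P', 'D217L']
  At Gamma: gained ['R564D', 'G569M', 'T189N'] -> total ['C231P', 'D217L', 'G569M', 'R564D', 'T189N']
Mutations(Gamma) = ['C231P', 'D217L', 'G569M', 'R564D', 'T189N']
Intersection: ['C231P', 'D217L'] ∩ ['C231P', 'D217L', 'G569M', 'R564D', 'T189N'] = ['C231P', 'D217L']

Answer: C231P,D217L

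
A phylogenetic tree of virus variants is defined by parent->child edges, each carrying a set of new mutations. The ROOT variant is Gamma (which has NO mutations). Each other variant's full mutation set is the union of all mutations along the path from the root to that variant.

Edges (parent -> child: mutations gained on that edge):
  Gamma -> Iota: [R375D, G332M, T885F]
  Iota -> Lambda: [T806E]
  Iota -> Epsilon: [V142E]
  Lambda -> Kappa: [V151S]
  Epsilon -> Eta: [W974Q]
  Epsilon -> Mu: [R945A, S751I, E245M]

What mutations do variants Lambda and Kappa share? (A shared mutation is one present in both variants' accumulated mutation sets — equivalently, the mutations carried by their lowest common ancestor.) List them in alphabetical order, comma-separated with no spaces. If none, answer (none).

Answer: G332M,R375D,T806E,T885F

Derivation:
Accumulating mutations along path to Lambda:
  At Gamma: gained [] -> total []
  At Iota: gained ['R375D', 'G332M', 'T885F'] -> total ['G332M', 'R375D', 'T885F']
  At Lambda: gained ['T806E'] -> total ['G332M', 'R375D', 'T806E', 'T885F']
Mutations(Lambda) = ['G332M', 'R375D', 'T806E', 'T885F']
Accumulating mutations along path to Kappa:
  At Gamma: gained [] -> total []
  At Iota: gained ['R375D', 'G332M', 'T885F'] -> total ['G332M', 'R375D', 'T885F']
  At Lambda: gained ['T806E'] -> total ['G332M', 'R375D', 'T806E', 'T885F']
  At Kappa: gained ['V151S'] -> total ['G332M', 'R375D', 'T806E', 'T885F', 'V151S']
Mutations(Kappa) = ['G332M', 'R375D', 'T806E', 'T885F', 'V151S']
Intersection: ['G332M', 'R375D', 'T806E', 'T885F'] ∩ ['G332M', 'R375D', 'T806E', 'T885F', 'V151S'] = ['G332M', 'R375D', 'T806E', 'T885F']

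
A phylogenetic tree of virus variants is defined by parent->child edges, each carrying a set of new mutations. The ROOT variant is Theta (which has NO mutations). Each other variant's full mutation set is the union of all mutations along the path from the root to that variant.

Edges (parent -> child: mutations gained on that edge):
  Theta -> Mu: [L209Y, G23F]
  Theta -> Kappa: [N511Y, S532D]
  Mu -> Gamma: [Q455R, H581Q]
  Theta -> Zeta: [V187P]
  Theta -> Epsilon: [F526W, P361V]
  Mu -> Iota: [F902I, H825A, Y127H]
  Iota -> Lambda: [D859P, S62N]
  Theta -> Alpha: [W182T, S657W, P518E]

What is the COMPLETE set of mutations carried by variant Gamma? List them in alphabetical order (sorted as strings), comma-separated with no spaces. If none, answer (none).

At Theta: gained [] -> total []
At Mu: gained ['L209Y', 'G23F'] -> total ['G23F', 'L209Y']
At Gamma: gained ['Q455R', 'H581Q'] -> total ['G23F', 'H581Q', 'L209Y', 'Q455R']

Answer: G23F,H581Q,L209Y,Q455R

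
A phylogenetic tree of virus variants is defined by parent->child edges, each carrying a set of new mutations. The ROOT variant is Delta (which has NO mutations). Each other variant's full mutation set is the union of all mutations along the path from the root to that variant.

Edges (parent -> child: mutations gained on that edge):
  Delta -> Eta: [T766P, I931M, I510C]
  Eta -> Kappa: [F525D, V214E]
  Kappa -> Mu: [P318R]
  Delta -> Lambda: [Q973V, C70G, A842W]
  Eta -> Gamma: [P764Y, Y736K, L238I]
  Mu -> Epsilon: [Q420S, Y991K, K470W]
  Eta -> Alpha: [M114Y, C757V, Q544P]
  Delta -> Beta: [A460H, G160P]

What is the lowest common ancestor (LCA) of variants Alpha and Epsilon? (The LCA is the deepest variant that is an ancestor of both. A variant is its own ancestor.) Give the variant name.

Answer: Eta

Derivation:
Path from root to Alpha: Delta -> Eta -> Alpha
  ancestors of Alpha: {Delta, Eta, Alpha}
Path from root to Epsilon: Delta -> Eta -> Kappa -> Mu -> Epsilon
  ancestors of Epsilon: {Delta, Eta, Kappa, Mu, Epsilon}
Common ancestors: {Delta, Eta}
Walk up from Epsilon: Epsilon (not in ancestors of Alpha), Mu (not in ancestors of Alpha), Kappa (not in ancestors of Alpha), Eta (in ancestors of Alpha), Delta (in ancestors of Alpha)
Deepest common ancestor (LCA) = Eta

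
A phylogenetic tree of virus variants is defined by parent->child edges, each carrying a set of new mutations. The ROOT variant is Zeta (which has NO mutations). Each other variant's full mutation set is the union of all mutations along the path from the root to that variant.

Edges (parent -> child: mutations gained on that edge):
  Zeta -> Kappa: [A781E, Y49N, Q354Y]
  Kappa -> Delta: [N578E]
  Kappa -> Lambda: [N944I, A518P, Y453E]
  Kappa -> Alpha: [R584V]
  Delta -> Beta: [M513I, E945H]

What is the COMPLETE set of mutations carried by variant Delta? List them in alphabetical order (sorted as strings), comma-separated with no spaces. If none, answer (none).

At Zeta: gained [] -> total []
At Kappa: gained ['A781E', 'Y49N', 'Q354Y'] -> total ['A781E', 'Q354Y', 'Y49N']
At Delta: gained ['N578E'] -> total ['A781E', 'N578E', 'Q354Y', 'Y49N']

Answer: A781E,N578E,Q354Y,Y49N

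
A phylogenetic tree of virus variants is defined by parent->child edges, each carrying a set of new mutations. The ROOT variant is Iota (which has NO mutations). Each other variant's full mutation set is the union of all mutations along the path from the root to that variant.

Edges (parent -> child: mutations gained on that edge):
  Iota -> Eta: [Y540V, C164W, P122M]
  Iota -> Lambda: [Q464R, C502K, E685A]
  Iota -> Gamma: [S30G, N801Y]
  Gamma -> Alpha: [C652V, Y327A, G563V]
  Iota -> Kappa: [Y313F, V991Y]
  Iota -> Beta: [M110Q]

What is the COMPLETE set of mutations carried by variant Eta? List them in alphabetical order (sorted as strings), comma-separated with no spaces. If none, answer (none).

Answer: C164W,P122M,Y540V

Derivation:
At Iota: gained [] -> total []
At Eta: gained ['Y540V', 'C164W', 'P122M'] -> total ['C164W', 'P122M', 'Y540V']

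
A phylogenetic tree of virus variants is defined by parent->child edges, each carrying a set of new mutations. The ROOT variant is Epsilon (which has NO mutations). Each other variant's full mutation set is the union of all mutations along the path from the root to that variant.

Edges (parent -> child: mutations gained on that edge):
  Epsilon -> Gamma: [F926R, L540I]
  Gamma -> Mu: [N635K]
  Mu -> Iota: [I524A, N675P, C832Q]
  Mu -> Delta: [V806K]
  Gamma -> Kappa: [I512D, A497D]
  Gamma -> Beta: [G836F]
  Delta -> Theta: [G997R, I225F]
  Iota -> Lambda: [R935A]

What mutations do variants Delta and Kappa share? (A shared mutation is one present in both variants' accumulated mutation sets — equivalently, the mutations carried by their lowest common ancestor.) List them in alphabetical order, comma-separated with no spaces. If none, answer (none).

Accumulating mutations along path to Delta:
  At Epsilon: gained [] -> total []
  At Gamma: gained ['F926R', 'L540I'] -> total ['F926R', 'L540I']
  At Mu: gained ['N635K'] -> total ['F926R', 'L540I', 'N635K']
  At Delta: gained ['V806K'] -> total ['F926R', 'L540I', 'N635K', 'V806K']
Mutations(Delta) = ['F926R', 'L540I', 'N635K', 'V806K']
Accumulating mutations along path to Kappa:
  At Epsilon: gained [] -> total []
  At Gamma: gained ['F926R', 'L540I'] -> total ['F926R', 'L540I']
  At Kappa: gained ['I512D', 'A497D'] -> total ['A497D', 'F926R', 'I512D', 'L540I']
Mutations(Kappa) = ['A497D', 'F926R', 'I512D', 'L540I']
Intersection: ['F926R', 'L540I', 'N635K', 'V806K'] ∩ ['A497D', 'F926R', 'I512D', 'L540I'] = ['F926R', 'L540I']

Answer: F926R,L540I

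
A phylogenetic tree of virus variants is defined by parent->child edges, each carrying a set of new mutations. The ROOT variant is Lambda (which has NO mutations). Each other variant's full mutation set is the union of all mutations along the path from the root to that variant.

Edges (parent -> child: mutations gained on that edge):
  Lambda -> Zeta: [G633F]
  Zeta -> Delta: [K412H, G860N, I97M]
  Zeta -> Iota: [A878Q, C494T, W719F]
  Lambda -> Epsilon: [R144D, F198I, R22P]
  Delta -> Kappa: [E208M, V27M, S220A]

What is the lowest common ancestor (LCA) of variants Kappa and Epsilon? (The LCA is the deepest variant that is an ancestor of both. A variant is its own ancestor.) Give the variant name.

Answer: Lambda

Derivation:
Path from root to Kappa: Lambda -> Zeta -> Delta -> Kappa
  ancestors of Kappa: {Lambda, Zeta, Delta, Kappa}
Path from root to Epsilon: Lambda -> Epsilon
  ancestors of Epsilon: {Lambda, Epsilon}
Common ancestors: {Lambda}
Walk up from Epsilon: Epsilon (not in ancestors of Kappa), Lambda (in ancestors of Kappa)
Deepest common ancestor (LCA) = Lambda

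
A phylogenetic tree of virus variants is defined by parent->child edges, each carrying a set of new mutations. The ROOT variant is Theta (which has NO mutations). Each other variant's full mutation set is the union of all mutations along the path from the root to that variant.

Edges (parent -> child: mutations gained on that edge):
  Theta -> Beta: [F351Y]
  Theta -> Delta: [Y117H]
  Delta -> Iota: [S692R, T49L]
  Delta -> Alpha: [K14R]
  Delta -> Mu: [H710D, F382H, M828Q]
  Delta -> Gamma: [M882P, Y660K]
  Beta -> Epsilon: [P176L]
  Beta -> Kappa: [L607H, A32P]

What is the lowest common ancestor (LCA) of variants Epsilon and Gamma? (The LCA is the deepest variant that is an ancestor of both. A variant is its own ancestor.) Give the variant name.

Answer: Theta

Derivation:
Path from root to Epsilon: Theta -> Beta -> Epsilon
  ancestors of Epsilon: {Theta, Beta, Epsilon}
Path from root to Gamma: Theta -> Delta -> Gamma
  ancestors of Gamma: {Theta, Delta, Gamma}
Common ancestors: {Theta}
Walk up from Gamma: Gamma (not in ancestors of Epsilon), Delta (not in ancestors of Epsilon), Theta (in ancestors of Epsilon)
Deepest common ancestor (LCA) = Theta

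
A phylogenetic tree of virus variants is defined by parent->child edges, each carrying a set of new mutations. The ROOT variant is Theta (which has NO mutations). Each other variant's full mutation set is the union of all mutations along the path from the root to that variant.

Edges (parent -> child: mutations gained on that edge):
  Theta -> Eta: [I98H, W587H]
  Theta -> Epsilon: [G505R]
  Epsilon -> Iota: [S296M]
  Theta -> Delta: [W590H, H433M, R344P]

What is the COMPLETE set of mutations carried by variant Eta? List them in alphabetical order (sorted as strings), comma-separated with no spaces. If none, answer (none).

At Theta: gained [] -> total []
At Eta: gained ['I98H', 'W587H'] -> total ['I98H', 'W587H']

Answer: I98H,W587H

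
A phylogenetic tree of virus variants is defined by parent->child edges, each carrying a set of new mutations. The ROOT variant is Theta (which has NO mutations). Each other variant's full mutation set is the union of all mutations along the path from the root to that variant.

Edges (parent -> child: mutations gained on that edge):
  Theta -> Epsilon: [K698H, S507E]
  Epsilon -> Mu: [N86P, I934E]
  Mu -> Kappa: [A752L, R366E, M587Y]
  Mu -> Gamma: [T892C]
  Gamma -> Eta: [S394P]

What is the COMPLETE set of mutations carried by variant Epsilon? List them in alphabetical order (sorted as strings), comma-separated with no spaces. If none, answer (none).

At Theta: gained [] -> total []
At Epsilon: gained ['K698H', 'S507E'] -> total ['K698H', 'S507E']

Answer: K698H,S507E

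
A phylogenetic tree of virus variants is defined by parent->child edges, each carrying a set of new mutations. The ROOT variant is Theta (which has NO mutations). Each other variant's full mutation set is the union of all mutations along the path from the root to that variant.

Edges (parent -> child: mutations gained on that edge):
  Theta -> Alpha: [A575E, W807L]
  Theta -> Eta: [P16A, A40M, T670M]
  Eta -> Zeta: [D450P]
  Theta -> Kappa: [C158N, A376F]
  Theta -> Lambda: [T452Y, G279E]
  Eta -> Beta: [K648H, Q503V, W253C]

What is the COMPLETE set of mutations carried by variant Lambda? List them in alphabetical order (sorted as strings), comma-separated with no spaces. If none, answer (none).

Answer: G279E,T452Y

Derivation:
At Theta: gained [] -> total []
At Lambda: gained ['T452Y', 'G279E'] -> total ['G279E', 'T452Y']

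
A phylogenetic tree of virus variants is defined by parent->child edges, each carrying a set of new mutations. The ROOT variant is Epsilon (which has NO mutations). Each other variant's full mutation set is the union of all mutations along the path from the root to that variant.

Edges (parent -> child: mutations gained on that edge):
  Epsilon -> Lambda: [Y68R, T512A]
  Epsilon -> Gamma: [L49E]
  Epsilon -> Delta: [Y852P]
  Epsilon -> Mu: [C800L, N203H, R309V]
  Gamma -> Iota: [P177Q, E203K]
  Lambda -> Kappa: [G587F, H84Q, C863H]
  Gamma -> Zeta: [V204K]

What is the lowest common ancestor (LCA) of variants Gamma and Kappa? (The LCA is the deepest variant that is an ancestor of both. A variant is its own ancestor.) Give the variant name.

Answer: Epsilon

Derivation:
Path from root to Gamma: Epsilon -> Gamma
  ancestors of Gamma: {Epsilon, Gamma}
Path from root to Kappa: Epsilon -> Lambda -> Kappa
  ancestors of Kappa: {Epsilon, Lambda, Kappa}
Common ancestors: {Epsilon}
Walk up from Kappa: Kappa (not in ancestors of Gamma), Lambda (not in ancestors of Gamma), Epsilon (in ancestors of Gamma)
Deepest common ancestor (LCA) = Epsilon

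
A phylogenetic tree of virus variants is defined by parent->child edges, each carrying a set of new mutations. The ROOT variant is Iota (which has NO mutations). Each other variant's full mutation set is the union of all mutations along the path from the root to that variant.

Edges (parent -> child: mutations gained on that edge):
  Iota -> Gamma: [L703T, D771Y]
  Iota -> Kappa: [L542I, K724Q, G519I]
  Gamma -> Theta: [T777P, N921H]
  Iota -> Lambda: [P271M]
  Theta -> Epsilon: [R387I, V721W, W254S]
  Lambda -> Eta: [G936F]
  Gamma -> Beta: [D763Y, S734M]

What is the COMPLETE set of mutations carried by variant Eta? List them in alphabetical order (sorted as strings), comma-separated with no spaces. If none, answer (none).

Answer: G936F,P271M

Derivation:
At Iota: gained [] -> total []
At Lambda: gained ['P271M'] -> total ['P271M']
At Eta: gained ['G936F'] -> total ['G936F', 'P271M']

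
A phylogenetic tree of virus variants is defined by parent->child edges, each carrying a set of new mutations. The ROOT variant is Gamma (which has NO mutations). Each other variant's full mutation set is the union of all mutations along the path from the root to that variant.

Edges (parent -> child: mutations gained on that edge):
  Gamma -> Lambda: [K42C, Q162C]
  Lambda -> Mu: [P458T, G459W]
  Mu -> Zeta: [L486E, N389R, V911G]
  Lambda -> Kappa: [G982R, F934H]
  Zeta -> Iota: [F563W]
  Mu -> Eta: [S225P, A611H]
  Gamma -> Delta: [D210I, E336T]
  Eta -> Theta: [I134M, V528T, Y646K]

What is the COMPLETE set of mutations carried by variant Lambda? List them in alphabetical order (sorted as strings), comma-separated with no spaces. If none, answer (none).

At Gamma: gained [] -> total []
At Lambda: gained ['K42C', 'Q162C'] -> total ['K42C', 'Q162C']

Answer: K42C,Q162C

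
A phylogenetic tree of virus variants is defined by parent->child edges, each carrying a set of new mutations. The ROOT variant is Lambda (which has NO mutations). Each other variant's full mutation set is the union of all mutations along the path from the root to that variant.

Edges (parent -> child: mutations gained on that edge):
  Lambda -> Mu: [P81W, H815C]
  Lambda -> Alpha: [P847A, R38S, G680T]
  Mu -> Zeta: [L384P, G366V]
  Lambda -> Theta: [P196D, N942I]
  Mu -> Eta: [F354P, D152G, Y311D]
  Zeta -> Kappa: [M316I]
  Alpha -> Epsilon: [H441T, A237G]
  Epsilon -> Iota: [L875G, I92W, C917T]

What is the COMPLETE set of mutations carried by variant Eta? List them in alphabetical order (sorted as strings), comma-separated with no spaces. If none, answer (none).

At Lambda: gained [] -> total []
At Mu: gained ['P81W', 'H815C'] -> total ['H815C', 'P81W']
At Eta: gained ['F354P', 'D152G', 'Y311D'] -> total ['D152G', 'F354P', 'H815C', 'P81W', 'Y311D']

Answer: D152G,F354P,H815C,P81W,Y311D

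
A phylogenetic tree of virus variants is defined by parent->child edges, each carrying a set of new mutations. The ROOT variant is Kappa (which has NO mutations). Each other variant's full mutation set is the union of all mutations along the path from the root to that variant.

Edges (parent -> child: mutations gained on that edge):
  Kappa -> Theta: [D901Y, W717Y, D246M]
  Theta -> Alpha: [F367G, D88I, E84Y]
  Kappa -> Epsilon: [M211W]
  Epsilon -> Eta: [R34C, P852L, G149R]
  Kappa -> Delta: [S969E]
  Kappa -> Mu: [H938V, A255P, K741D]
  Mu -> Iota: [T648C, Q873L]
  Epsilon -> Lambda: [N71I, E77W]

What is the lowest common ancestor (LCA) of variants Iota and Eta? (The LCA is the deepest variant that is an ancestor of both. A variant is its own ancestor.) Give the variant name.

Answer: Kappa

Derivation:
Path from root to Iota: Kappa -> Mu -> Iota
  ancestors of Iota: {Kappa, Mu, Iota}
Path from root to Eta: Kappa -> Epsilon -> Eta
  ancestors of Eta: {Kappa, Epsilon, Eta}
Common ancestors: {Kappa}
Walk up from Eta: Eta (not in ancestors of Iota), Epsilon (not in ancestors of Iota), Kappa (in ancestors of Iota)
Deepest common ancestor (LCA) = Kappa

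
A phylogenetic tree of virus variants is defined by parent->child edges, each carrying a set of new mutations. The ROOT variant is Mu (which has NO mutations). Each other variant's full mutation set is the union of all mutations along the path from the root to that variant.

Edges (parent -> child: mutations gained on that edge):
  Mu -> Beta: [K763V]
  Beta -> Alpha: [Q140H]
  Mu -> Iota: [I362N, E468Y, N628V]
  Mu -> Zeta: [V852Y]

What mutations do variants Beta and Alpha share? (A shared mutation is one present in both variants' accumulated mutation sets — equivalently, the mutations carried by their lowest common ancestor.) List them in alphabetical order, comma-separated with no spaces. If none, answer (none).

Answer: K763V

Derivation:
Accumulating mutations along path to Beta:
  At Mu: gained [] -> total []
  At Beta: gained ['K763V'] -> total ['K763V']
Mutations(Beta) = ['K763V']
Accumulating mutations along path to Alpha:
  At Mu: gained [] -> total []
  At Beta: gained ['K763V'] -> total ['K763V']
  At Alpha: gained ['Q140H'] -> total ['K763V', 'Q140H']
Mutations(Alpha) = ['K763V', 'Q140H']
Intersection: ['K763V'] ∩ ['K763V', 'Q140H'] = ['K763V']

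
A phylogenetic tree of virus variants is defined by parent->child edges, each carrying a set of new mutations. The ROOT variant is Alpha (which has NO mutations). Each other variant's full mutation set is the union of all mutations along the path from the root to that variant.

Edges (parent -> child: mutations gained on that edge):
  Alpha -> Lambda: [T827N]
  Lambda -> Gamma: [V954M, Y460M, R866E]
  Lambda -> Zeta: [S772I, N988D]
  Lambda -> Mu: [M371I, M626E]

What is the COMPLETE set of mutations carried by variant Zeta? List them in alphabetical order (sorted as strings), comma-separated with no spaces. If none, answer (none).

Answer: N988D,S772I,T827N

Derivation:
At Alpha: gained [] -> total []
At Lambda: gained ['T827N'] -> total ['T827N']
At Zeta: gained ['S772I', 'N988D'] -> total ['N988D', 'S772I', 'T827N']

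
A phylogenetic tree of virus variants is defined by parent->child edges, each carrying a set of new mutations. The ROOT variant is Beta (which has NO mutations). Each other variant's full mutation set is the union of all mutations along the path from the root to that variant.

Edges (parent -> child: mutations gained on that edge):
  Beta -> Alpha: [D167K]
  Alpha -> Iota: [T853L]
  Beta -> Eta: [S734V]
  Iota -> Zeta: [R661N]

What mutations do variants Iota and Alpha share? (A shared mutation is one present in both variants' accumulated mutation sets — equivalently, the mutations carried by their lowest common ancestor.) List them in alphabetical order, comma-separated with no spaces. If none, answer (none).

Answer: D167K

Derivation:
Accumulating mutations along path to Iota:
  At Beta: gained [] -> total []
  At Alpha: gained ['D167K'] -> total ['D167K']
  At Iota: gained ['T853L'] -> total ['D167K', 'T853L']
Mutations(Iota) = ['D167K', 'T853L']
Accumulating mutations along path to Alpha:
  At Beta: gained [] -> total []
  At Alpha: gained ['D167K'] -> total ['D167K']
Mutations(Alpha) = ['D167K']
Intersection: ['D167K', 'T853L'] ∩ ['D167K'] = ['D167K']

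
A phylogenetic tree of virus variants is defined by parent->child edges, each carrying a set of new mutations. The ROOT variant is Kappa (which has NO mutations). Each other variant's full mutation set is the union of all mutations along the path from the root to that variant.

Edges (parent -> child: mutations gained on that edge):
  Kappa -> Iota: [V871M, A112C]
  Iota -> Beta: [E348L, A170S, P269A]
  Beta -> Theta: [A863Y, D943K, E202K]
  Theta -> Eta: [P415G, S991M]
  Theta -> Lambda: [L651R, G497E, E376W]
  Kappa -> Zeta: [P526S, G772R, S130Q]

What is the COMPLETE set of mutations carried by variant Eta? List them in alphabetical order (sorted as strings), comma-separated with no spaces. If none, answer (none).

At Kappa: gained [] -> total []
At Iota: gained ['V871M', 'A112C'] -> total ['A112C', 'V871M']
At Beta: gained ['E348L', 'A170S', 'P269A'] -> total ['A112C', 'A170S', 'E348L', 'P269A', 'V871M']
At Theta: gained ['A863Y', 'D943K', 'E202K'] -> total ['A112C', 'A170S', 'A863Y', 'D943K', 'E202K', 'E348L', 'P269A', 'V871M']
At Eta: gained ['P415G', 'S991M'] -> total ['A112C', 'A170S', 'A863Y', 'D943K', 'E202K', 'E348L', 'P269A', 'P415G', 'S991M', 'V871M']

Answer: A112C,A170S,A863Y,D943K,E202K,E348L,P269A,P415G,S991M,V871M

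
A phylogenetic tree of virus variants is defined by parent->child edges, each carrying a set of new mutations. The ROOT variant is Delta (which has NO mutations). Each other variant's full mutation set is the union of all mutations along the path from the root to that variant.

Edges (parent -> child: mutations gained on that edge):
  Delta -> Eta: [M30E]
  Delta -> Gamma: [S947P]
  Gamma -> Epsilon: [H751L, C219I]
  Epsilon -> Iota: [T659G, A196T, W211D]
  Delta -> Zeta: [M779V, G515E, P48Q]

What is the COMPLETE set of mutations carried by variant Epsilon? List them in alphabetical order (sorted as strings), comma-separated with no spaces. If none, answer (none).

At Delta: gained [] -> total []
At Gamma: gained ['S947P'] -> total ['S947P']
At Epsilon: gained ['H751L', 'C219I'] -> total ['C219I', 'H751L', 'S947P']

Answer: C219I,H751L,S947P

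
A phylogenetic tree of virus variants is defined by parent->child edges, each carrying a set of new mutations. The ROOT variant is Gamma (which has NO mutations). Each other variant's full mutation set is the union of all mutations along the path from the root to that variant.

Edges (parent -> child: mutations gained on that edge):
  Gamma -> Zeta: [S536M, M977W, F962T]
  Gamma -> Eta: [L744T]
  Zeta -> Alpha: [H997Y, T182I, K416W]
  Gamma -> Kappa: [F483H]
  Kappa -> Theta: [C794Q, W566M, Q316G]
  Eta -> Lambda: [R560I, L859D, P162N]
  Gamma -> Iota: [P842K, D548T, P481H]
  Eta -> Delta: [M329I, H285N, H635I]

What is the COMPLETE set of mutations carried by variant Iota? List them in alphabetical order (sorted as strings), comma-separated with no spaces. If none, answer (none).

Answer: D548T,P481H,P842K

Derivation:
At Gamma: gained [] -> total []
At Iota: gained ['P842K', 'D548T', 'P481H'] -> total ['D548T', 'P481H', 'P842K']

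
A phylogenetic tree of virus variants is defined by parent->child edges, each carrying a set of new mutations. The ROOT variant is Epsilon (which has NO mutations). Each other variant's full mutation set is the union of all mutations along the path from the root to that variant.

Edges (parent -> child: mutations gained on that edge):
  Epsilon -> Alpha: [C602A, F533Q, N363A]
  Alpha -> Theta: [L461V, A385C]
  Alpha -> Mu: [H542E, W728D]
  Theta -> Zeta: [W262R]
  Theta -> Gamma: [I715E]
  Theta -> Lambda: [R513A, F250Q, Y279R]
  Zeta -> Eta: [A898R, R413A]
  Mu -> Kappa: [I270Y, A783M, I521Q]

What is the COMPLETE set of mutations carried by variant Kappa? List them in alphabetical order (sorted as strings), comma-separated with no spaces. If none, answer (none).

At Epsilon: gained [] -> total []
At Alpha: gained ['C602A', 'F533Q', 'N363A'] -> total ['C602A', 'F533Q', 'N363A']
At Mu: gained ['H542E', 'W728D'] -> total ['C602A', 'F533Q', 'H542E', 'N363A', 'W728D']
At Kappa: gained ['I270Y', 'A783M', 'I521Q'] -> total ['A783M', 'C602A', 'F533Q', 'H542E', 'I270Y', 'I521Q', 'N363A', 'W728D']

Answer: A783M,C602A,F533Q,H542E,I270Y,I521Q,N363A,W728D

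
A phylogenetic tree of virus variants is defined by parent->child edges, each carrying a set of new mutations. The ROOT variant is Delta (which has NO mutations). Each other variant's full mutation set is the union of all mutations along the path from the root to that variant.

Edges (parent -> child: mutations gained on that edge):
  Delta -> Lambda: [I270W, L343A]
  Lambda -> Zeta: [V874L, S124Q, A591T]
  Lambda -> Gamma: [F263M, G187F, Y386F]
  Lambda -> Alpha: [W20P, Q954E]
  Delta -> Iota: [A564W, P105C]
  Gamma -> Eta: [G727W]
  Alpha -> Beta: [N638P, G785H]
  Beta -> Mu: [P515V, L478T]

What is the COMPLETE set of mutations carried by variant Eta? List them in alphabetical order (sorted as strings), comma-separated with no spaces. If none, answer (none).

Answer: F263M,G187F,G727W,I270W,L343A,Y386F

Derivation:
At Delta: gained [] -> total []
At Lambda: gained ['I270W', 'L343A'] -> total ['I270W', 'L343A']
At Gamma: gained ['F263M', 'G187F', 'Y386F'] -> total ['F263M', 'G187F', 'I270W', 'L343A', 'Y386F']
At Eta: gained ['G727W'] -> total ['F263M', 'G187F', 'G727W', 'I270W', 'L343A', 'Y386F']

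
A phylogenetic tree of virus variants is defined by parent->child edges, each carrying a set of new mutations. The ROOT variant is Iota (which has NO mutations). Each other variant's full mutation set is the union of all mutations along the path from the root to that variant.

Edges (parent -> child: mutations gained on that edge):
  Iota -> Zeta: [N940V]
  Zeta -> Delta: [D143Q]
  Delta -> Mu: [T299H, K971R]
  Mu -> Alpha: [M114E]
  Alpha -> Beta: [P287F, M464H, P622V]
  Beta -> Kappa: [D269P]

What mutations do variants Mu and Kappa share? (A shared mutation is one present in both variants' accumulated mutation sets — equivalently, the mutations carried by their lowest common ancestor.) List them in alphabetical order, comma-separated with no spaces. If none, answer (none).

Answer: D143Q,K971R,N940V,T299H

Derivation:
Accumulating mutations along path to Mu:
  At Iota: gained [] -> total []
  At Zeta: gained ['N940V'] -> total ['N940V']
  At Delta: gained ['D143Q'] -> total ['D143Q', 'N940V']
  At Mu: gained ['T299H', 'K971R'] -> total ['D143Q', 'K971R', 'N940V', 'T299H']
Mutations(Mu) = ['D143Q', 'K971R', 'N940V', 'T299H']
Accumulating mutations along path to Kappa:
  At Iota: gained [] -> total []
  At Zeta: gained ['N940V'] -> total ['N940V']
  At Delta: gained ['D143Q'] -> total ['D143Q', 'N940V']
  At Mu: gained ['T299H', 'K971R'] -> total ['D143Q', 'K971R', 'N940V', 'T299H']
  At Alpha: gained ['M114E'] -> total ['D143Q', 'K971R', 'M114E', 'N940V', 'T299H']
  At Beta: gained ['P287F', 'M464H', 'P622V'] -> total ['D143Q', 'K971R', 'M114E', 'M464H', 'N940V', 'P287F', 'P622V', 'T299H']
  At Kappa: gained ['D269P'] -> total ['D143Q', 'D269P', 'K971R', 'M114E', 'M464H', 'N940V', 'P287F', 'P622V', 'T299H']
Mutations(Kappa) = ['D143Q', 'D269P', 'K971R', 'M114E', 'M464H', 'N940V', 'P287F', 'P622V', 'T299H']
Intersection: ['D143Q', 'K971R', 'N940V', 'T299H'] ∩ ['D143Q', 'D269P', 'K971R', 'M114E', 'M464H', 'N940V', 'P287F', 'P622V', 'T299H'] = ['D143Q', 'K971R', 'N940V', 'T299H']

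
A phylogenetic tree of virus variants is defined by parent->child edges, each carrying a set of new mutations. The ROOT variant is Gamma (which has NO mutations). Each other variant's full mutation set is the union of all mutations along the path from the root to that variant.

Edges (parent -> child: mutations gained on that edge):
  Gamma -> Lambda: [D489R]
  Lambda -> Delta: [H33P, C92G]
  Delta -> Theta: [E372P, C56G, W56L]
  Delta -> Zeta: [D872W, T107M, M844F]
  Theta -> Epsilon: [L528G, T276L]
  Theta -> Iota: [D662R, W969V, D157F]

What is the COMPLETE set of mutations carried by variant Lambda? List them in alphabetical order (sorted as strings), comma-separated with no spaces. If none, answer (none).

At Gamma: gained [] -> total []
At Lambda: gained ['D489R'] -> total ['D489R']

Answer: D489R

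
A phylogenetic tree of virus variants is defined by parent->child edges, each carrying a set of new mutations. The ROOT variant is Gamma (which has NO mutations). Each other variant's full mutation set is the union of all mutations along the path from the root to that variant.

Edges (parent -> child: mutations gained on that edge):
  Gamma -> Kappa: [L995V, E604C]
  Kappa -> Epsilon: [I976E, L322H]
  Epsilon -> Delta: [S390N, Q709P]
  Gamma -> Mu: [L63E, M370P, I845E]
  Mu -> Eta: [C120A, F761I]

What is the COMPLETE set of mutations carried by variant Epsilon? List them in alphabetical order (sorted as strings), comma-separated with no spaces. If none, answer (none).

Answer: E604C,I976E,L322H,L995V

Derivation:
At Gamma: gained [] -> total []
At Kappa: gained ['L995V', 'E604C'] -> total ['E604C', 'L995V']
At Epsilon: gained ['I976E', 'L322H'] -> total ['E604C', 'I976E', 'L322H', 'L995V']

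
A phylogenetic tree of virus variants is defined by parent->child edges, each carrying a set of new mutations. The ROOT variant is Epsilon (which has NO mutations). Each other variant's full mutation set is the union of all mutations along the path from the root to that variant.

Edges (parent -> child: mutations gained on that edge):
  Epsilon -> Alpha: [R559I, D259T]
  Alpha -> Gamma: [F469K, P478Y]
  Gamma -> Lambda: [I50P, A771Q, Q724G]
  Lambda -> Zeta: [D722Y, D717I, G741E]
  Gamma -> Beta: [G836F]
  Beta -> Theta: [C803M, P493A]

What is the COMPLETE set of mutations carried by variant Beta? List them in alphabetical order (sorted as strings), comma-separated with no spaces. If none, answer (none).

At Epsilon: gained [] -> total []
At Alpha: gained ['R559I', 'D259T'] -> total ['D259T', 'R559I']
At Gamma: gained ['F469K', 'P478Y'] -> total ['D259T', 'F469K', 'P478Y', 'R559I']
At Beta: gained ['G836F'] -> total ['D259T', 'F469K', 'G836F', 'P478Y', 'R559I']

Answer: D259T,F469K,G836F,P478Y,R559I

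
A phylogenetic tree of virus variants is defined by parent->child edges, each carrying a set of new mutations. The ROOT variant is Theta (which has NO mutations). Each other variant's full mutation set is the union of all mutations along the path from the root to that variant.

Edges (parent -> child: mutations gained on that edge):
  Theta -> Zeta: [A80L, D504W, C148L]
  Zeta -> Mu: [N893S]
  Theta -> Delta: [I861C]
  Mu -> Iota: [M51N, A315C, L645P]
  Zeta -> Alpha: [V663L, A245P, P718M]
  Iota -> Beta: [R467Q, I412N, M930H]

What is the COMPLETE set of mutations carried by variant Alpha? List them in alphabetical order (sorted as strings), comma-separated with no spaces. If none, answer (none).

At Theta: gained [] -> total []
At Zeta: gained ['A80L', 'D504W', 'C148L'] -> total ['A80L', 'C148L', 'D504W']
At Alpha: gained ['V663L', 'A245P', 'P718M'] -> total ['A245P', 'A80L', 'C148L', 'D504W', 'P718M', 'V663L']

Answer: A245P,A80L,C148L,D504W,P718M,V663L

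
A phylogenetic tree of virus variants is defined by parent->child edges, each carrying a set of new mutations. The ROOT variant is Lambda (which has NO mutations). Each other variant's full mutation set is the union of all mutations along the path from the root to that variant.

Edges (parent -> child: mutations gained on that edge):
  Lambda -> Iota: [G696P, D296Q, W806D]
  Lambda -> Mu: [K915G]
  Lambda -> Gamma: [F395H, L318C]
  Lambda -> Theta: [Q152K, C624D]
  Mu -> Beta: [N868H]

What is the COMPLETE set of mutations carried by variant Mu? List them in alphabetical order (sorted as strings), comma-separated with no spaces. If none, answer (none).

At Lambda: gained [] -> total []
At Mu: gained ['K915G'] -> total ['K915G']

Answer: K915G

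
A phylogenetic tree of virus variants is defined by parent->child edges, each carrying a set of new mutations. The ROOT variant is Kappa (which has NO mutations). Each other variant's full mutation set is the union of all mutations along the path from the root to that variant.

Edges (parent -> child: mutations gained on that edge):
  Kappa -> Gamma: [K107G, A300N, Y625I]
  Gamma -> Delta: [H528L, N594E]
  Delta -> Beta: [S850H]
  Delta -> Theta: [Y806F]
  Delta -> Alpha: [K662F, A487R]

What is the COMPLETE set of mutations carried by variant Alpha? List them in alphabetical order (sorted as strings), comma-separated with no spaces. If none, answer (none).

At Kappa: gained [] -> total []
At Gamma: gained ['K107G', 'A300N', 'Y625I'] -> total ['A300N', 'K107G', 'Y625I']
At Delta: gained ['H528L', 'N594E'] -> total ['A300N', 'H528L', 'K107G', 'N594E', 'Y625I']
At Alpha: gained ['K662F', 'A487R'] -> total ['A300N', 'A487R', 'H528L', 'K107G', 'K662F', 'N594E', 'Y625I']

Answer: A300N,A487R,H528L,K107G,K662F,N594E,Y625I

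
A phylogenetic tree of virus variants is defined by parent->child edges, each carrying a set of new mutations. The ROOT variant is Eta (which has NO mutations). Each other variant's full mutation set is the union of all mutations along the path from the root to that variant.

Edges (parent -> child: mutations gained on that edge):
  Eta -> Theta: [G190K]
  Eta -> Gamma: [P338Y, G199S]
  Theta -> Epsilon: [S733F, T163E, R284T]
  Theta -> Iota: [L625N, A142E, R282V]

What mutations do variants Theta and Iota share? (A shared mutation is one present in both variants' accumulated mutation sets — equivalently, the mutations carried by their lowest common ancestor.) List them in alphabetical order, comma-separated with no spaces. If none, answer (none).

Accumulating mutations along path to Theta:
  At Eta: gained [] -> total []
  At Theta: gained ['G190K'] -> total ['G190K']
Mutations(Theta) = ['G190K']
Accumulating mutations along path to Iota:
  At Eta: gained [] -> total []
  At Theta: gained ['G190K'] -> total ['G190K']
  At Iota: gained ['L625N', 'A142E', 'R282V'] -> total ['A142E', 'G190K', 'L625N', 'R282V']
Mutations(Iota) = ['A142E', 'G190K', 'L625N', 'R282V']
Intersection: ['G190K'] ∩ ['A142E', 'G190K', 'L625N', 'R282V'] = ['G190K']

Answer: G190K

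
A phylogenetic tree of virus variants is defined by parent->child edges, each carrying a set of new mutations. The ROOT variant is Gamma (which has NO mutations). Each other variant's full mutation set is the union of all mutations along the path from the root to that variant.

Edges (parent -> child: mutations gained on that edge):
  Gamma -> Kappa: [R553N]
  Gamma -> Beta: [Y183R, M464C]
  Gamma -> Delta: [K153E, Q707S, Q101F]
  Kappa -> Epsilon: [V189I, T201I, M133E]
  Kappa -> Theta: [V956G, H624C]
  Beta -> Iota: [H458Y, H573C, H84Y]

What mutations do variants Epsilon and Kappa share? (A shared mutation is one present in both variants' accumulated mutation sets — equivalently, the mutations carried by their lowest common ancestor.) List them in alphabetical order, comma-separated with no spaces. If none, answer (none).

Accumulating mutations along path to Epsilon:
  At Gamma: gained [] -> total []
  At Kappa: gained ['R553N'] -> total ['R553N']
  At Epsilon: gained ['V189I', 'T201I', 'M133E'] -> total ['M133E', 'R553N', 'T201I', 'V189I']
Mutations(Epsilon) = ['M133E', 'R553N', 'T201I', 'V189I']
Accumulating mutations along path to Kappa:
  At Gamma: gained [] -> total []
  At Kappa: gained ['R553N'] -> total ['R553N']
Mutations(Kappa) = ['R553N']
Intersection: ['M133E', 'R553N', 'T201I', 'V189I'] ∩ ['R553N'] = ['R553N']

Answer: R553N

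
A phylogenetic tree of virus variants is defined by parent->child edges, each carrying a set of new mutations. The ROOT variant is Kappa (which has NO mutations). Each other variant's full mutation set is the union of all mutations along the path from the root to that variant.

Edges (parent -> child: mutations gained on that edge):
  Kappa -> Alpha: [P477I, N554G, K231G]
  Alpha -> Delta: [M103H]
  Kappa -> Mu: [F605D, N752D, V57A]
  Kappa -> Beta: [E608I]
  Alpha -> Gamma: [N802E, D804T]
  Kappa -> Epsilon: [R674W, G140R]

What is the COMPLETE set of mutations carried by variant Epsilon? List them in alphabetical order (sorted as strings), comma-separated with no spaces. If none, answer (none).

Answer: G140R,R674W

Derivation:
At Kappa: gained [] -> total []
At Epsilon: gained ['R674W', 'G140R'] -> total ['G140R', 'R674W']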